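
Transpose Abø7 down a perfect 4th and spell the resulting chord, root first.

Eb Gb Bbb Db

Ab down a perfect 4th → Eb. New chord: Eb half-diminished seventh.
root → Eb
3rd (minor 3rd) → Gb
5th (diminished 5th) → Bbb
7th (minor 7th) → Db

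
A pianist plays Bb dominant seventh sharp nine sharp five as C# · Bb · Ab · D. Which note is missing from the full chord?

F#

The full Bb dominant seventh sharp nine sharp five chord is Bb, D, F#, Ab, C#.
Comparing with the voicing, the augmented 5th (5th) — F# — is absent.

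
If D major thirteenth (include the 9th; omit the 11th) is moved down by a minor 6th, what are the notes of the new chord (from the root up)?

F♯, A♯, C♯, E♯, G♯, D♯

D down a minor 6th → F♯. New chord: F♯ major thirteenth.
- root: F♯
- major 3rd: A♯
- perfect 5th: C♯
- major 7th: E♯
- major 9th: G♯
- major 13th: D♯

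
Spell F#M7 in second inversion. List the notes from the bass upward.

In root position, F#M7 is F#–A#–C#–E#.
Second inversion puts the fifth (C#) in the bass.

C#, E#, F#, A#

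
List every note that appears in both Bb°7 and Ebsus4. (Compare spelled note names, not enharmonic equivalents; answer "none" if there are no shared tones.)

Bb

Bb°7: Bb Db Fb Abb
Ebsus4: Eb Ab Bb
Common to both → Bb.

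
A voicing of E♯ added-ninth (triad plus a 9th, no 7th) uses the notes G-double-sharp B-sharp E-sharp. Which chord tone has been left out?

F-double-sharp

The full E♯ added-ninth chord is E-sharp, G-double-sharp, B-sharp, F-double-sharp.
Comparing with the voicing, the major 9th (9th) — F-double-sharp — is absent.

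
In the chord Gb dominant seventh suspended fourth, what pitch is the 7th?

F♭

Gb dominant seventh suspended fourth is built on G♭; its 7th is a minor 7th above the root.
A seventh above G uses the letter F, and the minor 7th above G♭ is F♭.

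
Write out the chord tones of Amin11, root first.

A  C  E  G  B  D

Amin11: minor eleventh on A.
Root: A
Minor 3rd (3rd): C
Perfect 5th (5th): E
Minor 7th (7th): G
Major 9th (9th): B
Perfect 11th (11th): D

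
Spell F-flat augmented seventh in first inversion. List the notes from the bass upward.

A-flat, C, E-double-flat, F-flat

F-flat augmented seventh = F-flat–A-flat–C–E-double-flat; first inversion → third (A-flat) lowest.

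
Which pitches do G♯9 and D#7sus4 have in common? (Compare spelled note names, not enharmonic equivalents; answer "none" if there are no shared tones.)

G♯9 = G#, B#, D#, F#, A#.
D#7sus4 = D#, G#, A#, C#.
Shared: G#, D#, A#.

G# D# A#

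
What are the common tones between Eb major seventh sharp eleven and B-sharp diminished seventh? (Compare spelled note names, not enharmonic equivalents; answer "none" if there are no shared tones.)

A

Eb major seventh sharp eleven = E♭, G, B♭, D, A.
B-sharp diminished seventh = B♯, D♯, F♯, A.
Shared: A.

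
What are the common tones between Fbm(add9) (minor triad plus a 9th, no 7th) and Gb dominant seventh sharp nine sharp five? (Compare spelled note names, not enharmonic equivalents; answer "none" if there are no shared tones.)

Fb  Gb

Fbm(add9) = Fb, Abb, Cb, Gb.
Gb dominant seventh sharp nine sharp five = Gb, Bb, D, Fb, A.
Shared: Fb, Gb.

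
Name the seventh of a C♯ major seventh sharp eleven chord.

C♯ major seventh sharp eleven is built on C#; its 7th is a major 7th above the root.
A seventh above C uses the letter B, and the major 7th above C# is B#.

B#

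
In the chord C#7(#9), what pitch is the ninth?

D##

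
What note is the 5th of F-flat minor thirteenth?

Cb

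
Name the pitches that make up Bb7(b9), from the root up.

B♭, D, F, A♭, C♭

Bb7(b9): dominant seventh flat nine on B♭.
B♭ — root
D — major 3rd
F — perfect 5th
A♭ — minor 7th
C♭ — minor 9th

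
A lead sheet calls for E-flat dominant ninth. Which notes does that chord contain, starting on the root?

Root Eb, quality dominant ninth:
- root: Eb
- major 3rd: G
- perfect 5th: Bb
- minor 7th: Db
- major 9th: F

Eb – G – Bb – Db – F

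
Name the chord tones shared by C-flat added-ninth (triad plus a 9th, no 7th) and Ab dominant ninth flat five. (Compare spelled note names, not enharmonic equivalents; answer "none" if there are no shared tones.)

G♭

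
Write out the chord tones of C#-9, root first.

C#-9: minor ninth on C#.
C# — root
E — minor 3rd
G# — perfect 5th
B — minor 7th
D# — major 9th

C#, E, G#, B, D#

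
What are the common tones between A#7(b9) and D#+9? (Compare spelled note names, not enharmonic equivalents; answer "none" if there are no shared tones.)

E#

A#7(b9): A# C## E# G# B
D#+9: D# F## A## C# E#
Common to both → E#.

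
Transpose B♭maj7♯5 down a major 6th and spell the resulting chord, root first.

D♭, F, A, C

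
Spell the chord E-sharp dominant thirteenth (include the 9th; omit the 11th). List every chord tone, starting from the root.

Root E-sharp, quality dominant thirteenth:
E-sharp — root
G-double-sharp — major 3rd
B-sharp — perfect 5th
D-sharp — minor 7th
F-double-sharp — major 9th
C-double-sharp — major 13th

E-sharp, G-double-sharp, B-sharp, D-sharp, F-double-sharp, C-double-sharp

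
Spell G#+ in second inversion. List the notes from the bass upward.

In root position, G#+ is G#–B#–D##.
Second inversion puts the fifth (D##) in the bass.

D##  G#  B#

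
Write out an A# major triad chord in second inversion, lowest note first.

E-sharp, A-sharp, C-double-sharp

In root position, A# major triad is A-sharp–C-double-sharp–E-sharp.
Second inversion puts the fifth (E-sharp) in the bass.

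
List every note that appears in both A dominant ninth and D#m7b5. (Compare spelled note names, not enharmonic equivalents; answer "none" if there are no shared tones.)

A – C#

A dominant ninth: A C# E G B
D#m7b5: D# F# A C#
Common to both → A, C#.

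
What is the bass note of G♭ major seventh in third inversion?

F

G♭ major seventh in root position is G-flat–B-flat–D-flat–F.
Third inversion places the seventh in the bass, which is F.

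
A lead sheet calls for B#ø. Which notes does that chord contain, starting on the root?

Root B#, quality half-diminished seventh:
root → B#
3rd (minor 3rd) → D#
5th (diminished 5th) → F#
7th (minor 7th) → A#

B# D# F# A#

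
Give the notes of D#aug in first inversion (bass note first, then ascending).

F𝄪, A𝄪, D♯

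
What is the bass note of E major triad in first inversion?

G-sharp

E major triad in root position is E–G-sharp–B.
First inversion places the third in the bass, which is G-sharp.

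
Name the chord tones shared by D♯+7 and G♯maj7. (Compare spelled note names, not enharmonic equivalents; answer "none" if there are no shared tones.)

D# – F##

D♯+7 = D#, F##, A##, C#.
G♯maj7 = G#, B#, D#, F##.
Shared: D#, F##.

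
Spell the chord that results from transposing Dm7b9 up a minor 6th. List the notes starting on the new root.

Transposed root: D → Bb (minor 6th up). So we spell Bb minor seventh flat nine:
Bb — root
Db — minor 3rd
F — perfect 5th
Ab — minor 7th
Cb — minor 9th

Bb – Db – F – Ab – Cb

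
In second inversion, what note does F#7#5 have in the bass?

F#7#5 in root position is F#–A#–C##–E.
Second inversion places the fifth in the bass, which is C##.

C##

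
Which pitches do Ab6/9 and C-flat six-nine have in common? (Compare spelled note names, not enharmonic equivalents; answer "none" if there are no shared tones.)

A♭ E♭

Ab6/9 = A♭, C, E♭, F, B♭.
C-flat six-nine = C♭, E♭, G♭, A♭, D♭.
Shared: A♭, E♭.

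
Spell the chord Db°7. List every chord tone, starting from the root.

Db, Fb, Abb, Cbb

Db°7 is a diminished seventh built on Db.
Db — root
Fb — minor 3rd
Abb — diminished 5th
Cbb — diminished 7th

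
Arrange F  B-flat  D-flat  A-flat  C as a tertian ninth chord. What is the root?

Stacking in thirds gives B-flat – D-flat – F – A-flat – C, so B-flat is the root — B-flat minor ninth.

B-flat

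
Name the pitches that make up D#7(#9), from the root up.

Root D#, quality dominant seventh sharp nine:
Root: D#
Major 3rd (3rd): F##
Perfect 5th (5th): A#
Minor 7th (7th): C#
Augmented 9th (9th): E##

D#  F##  A#  C#  E##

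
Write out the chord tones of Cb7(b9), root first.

Root Cb, quality dominant seventh flat nine:
Root: Cb
Major 3rd (3rd): Eb
Perfect 5th (5th): Gb
Minor 7th (7th): Bbb
Minor 9th (9th): Dbb

Cb, Eb, Gb, Bbb, Dbb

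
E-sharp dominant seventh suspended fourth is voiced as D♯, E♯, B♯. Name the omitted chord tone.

The full E-sharp dominant seventh suspended fourth chord is E♯, A♯, B♯, D♯.
Comparing with the voicing, the perfect 4th (4th) — A♯ — is absent.

A♯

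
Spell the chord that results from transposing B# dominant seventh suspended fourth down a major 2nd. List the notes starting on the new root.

A-sharp, D-sharp, E-sharp, G-sharp

Transposed root: B-sharp → A-sharp (major 2nd down). So we spell A-sharp dominant seventh suspended fourth:
Root: A-sharp
Perfect 4th (4th): D-sharp
Perfect 5th (5th): E-sharp
Minor 7th (7th): G-sharp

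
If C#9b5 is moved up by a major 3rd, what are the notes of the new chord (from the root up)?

A major 3rd up from C# is E#, so the new chord is E# dominant ninth flat five.
Root: E#
Major 3rd (3rd): G##
Diminished 5th (5th): B
Minor 7th (7th): D#
Major 9th (9th): F##

E#, G##, B, D#, F##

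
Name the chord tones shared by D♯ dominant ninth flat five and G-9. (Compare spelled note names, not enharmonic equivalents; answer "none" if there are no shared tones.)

D♯ dominant ninth flat five = D#, F##, A, C#, E#.
G-9 = G, Bb, D, F, A.
Shared: A.

A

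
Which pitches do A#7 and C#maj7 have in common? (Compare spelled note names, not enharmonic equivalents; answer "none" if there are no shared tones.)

A#7: A♯ C𝄪 E♯ G♯
C#maj7: C♯ E♯ G♯ B♯
Common to both → E♯, G♯.

E♯ – G♯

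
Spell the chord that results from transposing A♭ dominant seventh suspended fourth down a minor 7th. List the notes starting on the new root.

Transposed root: A-flat → B-flat (minor 7th down). So we spell B-flat dominant seventh suspended fourth:
Root: B-flat
Perfect 4th (4th): E-flat
Perfect 5th (5th): F
Minor 7th (7th): A-flat

B-flat E-flat F A-flat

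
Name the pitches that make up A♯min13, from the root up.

A♯min13 is a minor thirteenth built on A#.
root → A#
3rd (minor 3rd) → C#
5th (perfect 5th) → E#
7th (minor 7th) → G#
9th (major 9th) → B#
11th (perfect 11th) → D#
13th (major 13th) → F##

A#  C#  E#  G#  B#  D#  F##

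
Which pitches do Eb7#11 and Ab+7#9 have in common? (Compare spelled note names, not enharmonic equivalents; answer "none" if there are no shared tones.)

Eb7#11: Eb G Bb Db A
Ab+7#9: Ab C E Gb B
Common to both → none.

none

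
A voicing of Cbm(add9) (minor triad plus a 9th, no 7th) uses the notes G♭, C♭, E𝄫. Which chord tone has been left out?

Cbm(add9) = C♭, E𝄫, G♭, D♭. The voicing lacks the 9th (major 9th), D♭.

D♭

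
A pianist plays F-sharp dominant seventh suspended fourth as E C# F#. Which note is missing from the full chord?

B

The full F-sharp dominant seventh suspended fourth chord is F#, B, C#, E.
Comparing with the voicing, the perfect 4th (4th) — B — is absent.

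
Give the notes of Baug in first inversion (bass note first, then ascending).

In root position, Baug is B–D♯–F𝄪.
First inversion puts the third (D♯) in the bass.

D♯, F𝄪, B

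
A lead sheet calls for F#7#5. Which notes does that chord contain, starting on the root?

F#, A#, C##, E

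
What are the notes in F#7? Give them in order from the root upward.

Root F#, quality dominant seventh:
F# — root
A# — major 3rd
C# — perfect 5th
E — minor 7th

F#, A#, C#, E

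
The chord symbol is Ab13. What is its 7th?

Ab13 is built on Ab; its 7th is a minor 7th above the root.
A seventh above A uses the letter G, and the minor 7th above Ab is Gb.

Gb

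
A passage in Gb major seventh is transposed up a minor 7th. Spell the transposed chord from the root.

A minor 7th up from G-flat is F-flat, so the new chord is F-flat major seventh.
F-flat — root
A-flat — major 3rd
C-flat — perfect 5th
E-flat — major 7th

F-flat, A-flat, C-flat, E-flat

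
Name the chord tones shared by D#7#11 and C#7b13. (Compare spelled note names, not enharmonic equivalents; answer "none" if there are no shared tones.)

C#

D#7#11: D# F## A# C# G##
C#7b13: C# E# G# B A
Common to both → C#.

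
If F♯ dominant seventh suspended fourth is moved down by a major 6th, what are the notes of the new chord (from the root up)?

F-sharp down a major 6th → A. New chord: A dominant seventh suspended fourth.
Root: A
Perfect 4th (4th): D
Perfect 5th (5th): E
Minor 7th (7th): G

A  D  E  G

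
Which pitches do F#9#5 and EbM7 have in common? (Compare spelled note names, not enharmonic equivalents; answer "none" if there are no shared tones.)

none

F#9#5 = F#, A#, C##, E, G#.
EbM7 = Eb, G, Bb, D.
Shared: none.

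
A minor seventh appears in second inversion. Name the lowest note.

E

A minor seventh in root position is A–C–E–G.
Second inversion places the fifth in the bass, which is E.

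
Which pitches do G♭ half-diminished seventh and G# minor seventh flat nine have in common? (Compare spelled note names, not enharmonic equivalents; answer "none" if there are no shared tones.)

none

G♭ half-diminished seventh = G-flat, B-double-flat, D-double-flat, F-flat.
G# minor seventh flat nine = G-sharp, B, D-sharp, F-sharp, A.
Shared: none.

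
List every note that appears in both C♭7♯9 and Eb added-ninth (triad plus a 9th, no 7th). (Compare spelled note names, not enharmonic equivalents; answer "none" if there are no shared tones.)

Eb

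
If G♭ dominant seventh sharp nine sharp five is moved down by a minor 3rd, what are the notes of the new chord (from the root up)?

E-flat G B D-flat F-sharp

G-flat down a minor 3rd → E-flat. New chord: E-flat dominant seventh sharp nine sharp five.
Root: E-flat
Major 3rd (3rd): G
Augmented 5th (5th): B
Minor 7th (7th): D-flat
Augmented 9th (9th): F-sharp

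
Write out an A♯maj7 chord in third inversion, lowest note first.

G𝄪, A♯, C𝄪, E♯

In root position, A♯maj7 is A♯–C𝄪–E♯–G𝄪.
Third inversion puts the seventh (G𝄪) in the bass.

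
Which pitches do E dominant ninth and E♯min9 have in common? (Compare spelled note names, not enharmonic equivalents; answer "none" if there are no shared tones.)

G#

E dominant ninth: E G# B D F#
E♯min9: E# G# B# D# F##
Common to both → G#.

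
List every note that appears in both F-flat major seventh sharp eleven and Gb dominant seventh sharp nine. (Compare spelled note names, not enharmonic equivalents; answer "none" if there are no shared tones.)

F-flat major seventh sharp eleven = F-flat, A-flat, C-flat, E-flat, B-flat.
Gb dominant seventh sharp nine = G-flat, B-flat, D-flat, F-flat, A.
Shared: F-flat, B-flat.

F-flat B-flat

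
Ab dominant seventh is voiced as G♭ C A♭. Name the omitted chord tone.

E♭

The full Ab dominant seventh chord is A♭, C, E♭, G♭.
Comparing with the voicing, the perfect 5th (5th) — E♭ — is absent.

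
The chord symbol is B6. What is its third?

D#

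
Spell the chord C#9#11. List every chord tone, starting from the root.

Root C#, quality dominant ninth sharp eleven:
- root: C#
- major 3rd: E#
- perfect 5th: G#
- minor 7th: B
- major 9th: D#
- augmented 11th: F##

C#  E#  G#  B  D#  F##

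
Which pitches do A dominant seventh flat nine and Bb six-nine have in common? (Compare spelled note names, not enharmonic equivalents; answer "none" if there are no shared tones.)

G B-flat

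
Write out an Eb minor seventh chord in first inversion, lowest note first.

Eb minor seventh = E-flat–G-flat–B-flat–D-flat; first inversion → third (G-flat) lowest.

G-flat B-flat D-flat E-flat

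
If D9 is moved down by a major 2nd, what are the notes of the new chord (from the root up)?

Transposed root: D → C (major 2nd down). So we spell C dominant ninth:
root → C
3rd (major 3rd) → E
5th (perfect 5th) → G
7th (minor 7th) → Bb
9th (major 9th) → D

C  E  G  Bb  D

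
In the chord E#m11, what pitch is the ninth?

F##

E#m11 is built on E#; its 9th is a major 9th above the root.
A second above E uses the letter F, and the major 9th above E# is F##.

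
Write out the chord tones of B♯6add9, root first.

Root B#, quality six-nine:
B# — root
D## — major 3rd
F## — perfect 5th
G## — major 6th
C## — major 9th

B#  D##  F##  G##  C##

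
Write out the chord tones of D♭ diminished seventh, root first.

Root D-flat, quality diminished seventh:
Root: D-flat
Minor 3rd (3rd): F-flat
Diminished 5th (5th): A-double-flat
Diminished 7th (7th): C-double-flat

D-flat, F-flat, A-double-flat, C-double-flat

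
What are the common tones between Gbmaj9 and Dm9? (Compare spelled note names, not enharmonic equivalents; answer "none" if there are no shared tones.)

Gbmaj9 = Gb, Bb, Db, F, Ab.
Dm9 = D, F, A, C, E.
Shared: F.

F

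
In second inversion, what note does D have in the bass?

D = D–F#–A. Second inversion → fifth in the bass = A.

A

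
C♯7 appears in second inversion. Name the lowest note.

C♯7 in root position is C#–E#–G#–B.
Second inversion places the fifth in the bass, which is G#.

G#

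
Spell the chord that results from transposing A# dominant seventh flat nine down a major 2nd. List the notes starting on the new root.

G-sharp, B-sharp, D-sharp, F-sharp, A

A-sharp down a major 2nd → G-sharp. New chord: G-sharp dominant seventh flat nine.
- root: G-sharp
- major 3rd: B-sharp
- perfect 5th: D-sharp
- minor 7th: F-sharp
- minor 9th: A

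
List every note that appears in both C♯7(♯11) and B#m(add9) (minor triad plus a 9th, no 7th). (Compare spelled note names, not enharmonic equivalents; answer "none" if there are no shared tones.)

F##

C♯7(♯11) = C#, E#, G#, B, F##.
B#m(add9) = B#, D#, F##, C##.
Shared: F##.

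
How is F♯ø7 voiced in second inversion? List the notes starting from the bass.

F♯ø7 = F#–A–C–E; second inversion → fifth (C) lowest.

C E F# A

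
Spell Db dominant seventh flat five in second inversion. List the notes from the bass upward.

A𝄫  C♭  D♭  F

In root position, Db dominant seventh flat five is D♭–F–A𝄫–C♭.
Second inversion puts the fifth (A𝄫) in the bass.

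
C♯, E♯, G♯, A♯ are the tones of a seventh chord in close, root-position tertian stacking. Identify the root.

Arranged so that each adjacent pair is a third by letter name: A♯ – C♯ – E♯ – G♯.
The bottom of that stack, A♯, is the root (this is A♯ minor seventh).

A♯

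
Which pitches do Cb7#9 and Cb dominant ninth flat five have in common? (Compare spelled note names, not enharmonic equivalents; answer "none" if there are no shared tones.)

Cb, Eb, Bbb

Cb7#9 = Cb, Eb, Gb, Bbb, D.
Cb dominant ninth flat five = Cb, Eb, Gbb, Bbb, Db.
Shared: Cb, Eb, Bbb.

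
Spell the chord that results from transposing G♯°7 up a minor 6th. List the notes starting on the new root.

E, G, Bb, Db

A minor 6th up from G# is E, so the new chord is E diminished seventh.
E — root
G — minor 3rd
Bb — diminished 5th
Db — diminished 7th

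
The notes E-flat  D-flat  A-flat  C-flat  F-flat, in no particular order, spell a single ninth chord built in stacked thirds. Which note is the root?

D-flat

Arranged so that each adjacent pair is a third by letter name: D-flat – F-flat – A-flat – C-flat – E-flat.
The bottom of that stack, D-flat, is the root (this is D-flat minor ninth).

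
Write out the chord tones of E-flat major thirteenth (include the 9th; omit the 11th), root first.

Root E-flat, quality major thirteenth:
- root: E-flat
- major 3rd: G
- perfect 5th: B-flat
- major 7th: D
- major 9th: F
- major 13th: C

E-flat, G, B-flat, D, F, C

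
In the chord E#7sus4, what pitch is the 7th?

D♯

E#7sus4 is built on E♯; its 7th is a minor 7th above the root.
A seventh above E uses the letter D, and the minor 7th above E♯ is D♯.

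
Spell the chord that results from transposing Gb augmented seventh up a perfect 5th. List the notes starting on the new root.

D-flat  F  A  C-flat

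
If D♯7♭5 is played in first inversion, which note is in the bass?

D♯7♭5 in root position is D#–F##–A–C#.
First inversion places the third in the bass, which is F##.

F##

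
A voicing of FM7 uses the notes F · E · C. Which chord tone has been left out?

A

The full FM7 chord is F, A, C, E.
Comparing with the voicing, the major 3rd (3rd) — A — is absent.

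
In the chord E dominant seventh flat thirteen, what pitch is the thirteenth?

C

E dominant seventh flat thirteen is built on E; its 13th is a minor 13th above the root.
A sixth above E uses the letter C, and the minor 13th above E is C.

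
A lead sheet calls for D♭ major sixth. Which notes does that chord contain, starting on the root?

D-flat – F – A-flat – B-flat

D♭ major sixth: major sixth on D-flat.
- root: D-flat
- major 3rd: F
- perfect 5th: A-flat
- major 6th: B-flat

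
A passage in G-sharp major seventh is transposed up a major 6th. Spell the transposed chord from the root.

Transposed root: G# → E# (major 6th up). So we spell E# major seventh:
E# — root
G## — major 3rd
B# — perfect 5th
D## — major 7th

E#, G##, B#, D##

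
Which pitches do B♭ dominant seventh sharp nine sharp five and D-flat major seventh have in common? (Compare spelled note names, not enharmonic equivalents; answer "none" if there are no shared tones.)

Ab

B♭ dominant seventh sharp nine sharp five: Bb D F# Ab C#
D-flat major seventh: Db F Ab C
Common to both → Ab.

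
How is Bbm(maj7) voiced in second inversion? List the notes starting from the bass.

F, A, Bb, Db

In root position, Bbm(maj7) is Bb–Db–F–A.
Second inversion puts the fifth (F) in the bass.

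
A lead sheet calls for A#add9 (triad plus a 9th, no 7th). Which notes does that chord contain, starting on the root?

A#, C##, E#, B#

Root A#, quality added-ninth:
Root: A#
Major 3rd (3rd): C##
Perfect 5th (5th): E#
Major 9th (9th): B#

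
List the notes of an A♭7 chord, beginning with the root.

Root Ab, quality dominant seventh:
- root: Ab
- major 3rd: C
- perfect 5th: Eb
- minor 7th: Gb

Ab, C, Eb, Gb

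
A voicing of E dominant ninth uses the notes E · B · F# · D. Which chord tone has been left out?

G#

E dominant ninth = E, G#, B, D, F#. The voicing lacks the 3rd (major 3rd), G#.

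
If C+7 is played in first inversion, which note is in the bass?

C+7 in root position is C–E–G#–Bb.
First inversion places the third in the bass, which is E.

E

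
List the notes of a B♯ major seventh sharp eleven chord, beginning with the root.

B# – D## – F## – A## – E##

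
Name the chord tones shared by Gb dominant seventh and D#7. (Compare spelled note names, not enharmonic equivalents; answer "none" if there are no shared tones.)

none

Gb dominant seventh = G♭, B♭, D♭, F♭.
D#7 = D♯, F𝄪, A♯, C♯.
Shared: none.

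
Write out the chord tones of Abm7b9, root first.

Ab  Cb  Eb  Gb  Bbb

Root Ab, quality minor seventh flat nine:
- root: Ab
- minor 3rd: Cb
- perfect 5th: Eb
- minor 7th: Gb
- minor 9th: Bbb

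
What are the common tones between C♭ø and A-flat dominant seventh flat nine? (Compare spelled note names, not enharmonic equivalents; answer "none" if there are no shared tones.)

C♭ø = C♭, E𝄫, G𝄫, B𝄫.
A-flat dominant seventh flat nine = A♭, C, E♭, G♭, B𝄫.
Shared: B𝄫.

B𝄫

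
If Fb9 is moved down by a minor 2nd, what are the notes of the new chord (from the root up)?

Fb down a minor 2nd → Eb. New chord: Eb dominant ninth.
Root: Eb
Major 3rd (3rd): G
Perfect 5th (5th): Bb
Minor 7th (7th): Db
Major 9th (9th): F

Eb, G, Bb, Db, F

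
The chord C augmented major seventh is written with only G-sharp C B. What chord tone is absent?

E

The full C augmented major seventh chord is C, E, G-sharp, B.
Comparing with the voicing, the major 3rd (3rd) — E — is absent.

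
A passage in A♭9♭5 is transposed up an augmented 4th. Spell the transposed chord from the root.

D, F#, Ab, C, E

An augmented 4th up from Ab is D, so the new chord is D dominant ninth flat five.
root → D
3rd (major 3rd) → F#
5th (diminished 5th) → Ab
7th (minor 7th) → C
9th (major 9th) → E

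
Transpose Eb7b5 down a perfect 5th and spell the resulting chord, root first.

Ab C Ebb Gb

A perfect 5th down from Eb is Ab, so the new chord is Ab dominant seventh flat five.
Root: Ab
Major 3rd (3rd): C
Diminished 5th (5th): Ebb
Minor 7th (7th): Gb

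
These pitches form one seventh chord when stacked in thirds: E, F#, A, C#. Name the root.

Stacking in thirds gives F# – A – C# – E, so F# is the root — F# minor seventh.

F#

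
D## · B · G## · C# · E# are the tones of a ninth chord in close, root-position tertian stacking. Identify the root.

C#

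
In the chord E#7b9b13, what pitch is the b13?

C♯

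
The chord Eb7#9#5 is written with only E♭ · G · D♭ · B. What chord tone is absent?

F♯

Eb7#9#5 = E♭, G, B, D♭, F♯. The voicing lacks the 9th (augmented 9th), F♯.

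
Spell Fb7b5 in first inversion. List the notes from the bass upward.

Ab, Cbb, Ebb, Fb

Fb7b5 = Fb–Ab–Cbb–Ebb; first inversion → third (Ab) lowest.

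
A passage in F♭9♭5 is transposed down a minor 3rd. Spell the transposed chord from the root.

F♭ down a minor 3rd → D♭. New chord: D♭ dominant ninth flat five.
Root: D♭
Major 3rd (3rd): F
Diminished 5th (5th): A𝄫
Minor 7th (7th): C♭
Major 9th (9th): E♭

D♭, F, A𝄫, C♭, E♭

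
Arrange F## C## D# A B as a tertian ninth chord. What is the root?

Stacking in thirds gives B – D# – F## – A – C##, so B is the root — B dominant seventh sharp nine sharp five.

B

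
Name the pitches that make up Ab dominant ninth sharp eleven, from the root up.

Root A-flat, quality dominant ninth sharp eleven:
- root: A-flat
- major 3rd: C
- perfect 5th: E-flat
- minor 7th: G-flat
- major 9th: B-flat
- augmented 11th: D

A-flat, C, E-flat, G-flat, B-flat, D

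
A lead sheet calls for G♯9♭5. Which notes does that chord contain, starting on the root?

Root G♯, quality dominant ninth flat five:
- root: G♯
- major 3rd: B♯
- diminished 5th: D
- minor 7th: F♯
- major 9th: A♯

G♯ B♯ D F♯ A♯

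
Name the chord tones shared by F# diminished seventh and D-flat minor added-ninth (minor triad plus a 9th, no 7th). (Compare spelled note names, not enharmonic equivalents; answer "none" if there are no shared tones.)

E-flat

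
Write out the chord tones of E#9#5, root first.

E#, G##, B##, D#, F##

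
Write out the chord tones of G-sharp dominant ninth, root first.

G#, B#, D#, F#, A#

G-sharp dominant ninth is a dominant ninth built on G#.
G# — root
B# — major 3rd
D# — perfect 5th
F# — minor 7th
A# — major 9th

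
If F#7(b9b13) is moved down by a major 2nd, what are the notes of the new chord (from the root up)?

F# down a major 2nd → E. New chord: E dominant seventh flat nine flat thirteen.
- root: E
- major 3rd: G#
- perfect 5th: B
- minor 7th: D
- minor 9th: F
- minor 13th: C

E, G#, B, D, F, C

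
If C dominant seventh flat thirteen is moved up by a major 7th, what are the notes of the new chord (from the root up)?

C up a major 7th → B. New chord: B dominant seventh flat thirteen.
- root: B
- major 3rd: D-sharp
- perfect 5th: F-sharp
- minor 7th: A
- minor 13th: G

B, D-sharp, F-sharp, A, G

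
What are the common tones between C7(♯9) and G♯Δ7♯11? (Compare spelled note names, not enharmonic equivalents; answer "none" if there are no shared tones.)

C7(♯9): C E G Bb D#
G♯Δ7♯11: G# B# D# F## C##
Common to both → D#.

D#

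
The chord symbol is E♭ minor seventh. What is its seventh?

Root of E♭ minor seventh = E-flat. The 7th is a minor 7th: E-flat up a minor 7th → D-flat.

D-flat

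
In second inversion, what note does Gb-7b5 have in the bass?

Dbb

Gb-7b5 = Gb–Bbb–Dbb–Fb. Second inversion → fifth in the bass = Dbb.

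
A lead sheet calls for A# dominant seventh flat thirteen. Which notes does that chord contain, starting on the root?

A♯  C𝄪  E♯  G♯  F♯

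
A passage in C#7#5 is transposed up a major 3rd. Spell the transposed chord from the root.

Transposed root: C# → E# (major 3rd up). So we spell E# augmented seventh:
Root: E#
Major 3rd (3rd): G##
Augmented 5th (5th): B##
Minor 7th (7th): D#

E# G## B## D#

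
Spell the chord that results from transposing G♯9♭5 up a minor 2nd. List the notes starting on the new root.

A minor 2nd up from G# is A, so the new chord is A dominant ninth flat five.
- root: A
- major 3rd: C#
- diminished 5th: Eb
- minor 7th: G
- major 9th: B

A – C# – Eb – G – B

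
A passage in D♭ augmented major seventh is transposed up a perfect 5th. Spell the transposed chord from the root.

A-flat – C – E – G

A perfect 5th up from D-flat is A-flat, so the new chord is A-flat augmented major seventh.
Root: A-flat
Major 3rd (3rd): C
Augmented 5th (5th): E
Major 7th (7th): G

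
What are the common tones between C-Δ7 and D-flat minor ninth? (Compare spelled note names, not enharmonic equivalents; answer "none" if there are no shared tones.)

E♭

C-Δ7: C E♭ G B
D-flat minor ninth: D♭ F♭ A♭ C♭ E♭
Common to both → E♭.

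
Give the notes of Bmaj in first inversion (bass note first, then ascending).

In root position, Bmaj is B–D#–F#.
First inversion puts the third (D#) in the bass.

D#, F#, B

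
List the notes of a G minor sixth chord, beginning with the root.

G minor sixth is a minor sixth built on G.
Root: G
Minor 3rd (3rd): B-flat
Perfect 5th (5th): D
Major 6th (6th): E

G  B-flat  D  E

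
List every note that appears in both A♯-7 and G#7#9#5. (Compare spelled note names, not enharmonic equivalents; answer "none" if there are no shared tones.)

A♯-7: A# C# E# G#
G#7#9#5: G# B# D## F# A##
Common to both → G#.

G#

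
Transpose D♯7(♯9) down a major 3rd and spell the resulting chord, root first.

B D♯ F♯ A C𝄪

D♯ down a major 3rd → B. New chord: B dominant seventh sharp nine.
Root: B
Major 3rd (3rd): D♯
Perfect 5th (5th): F♯
Minor 7th (7th): A
Augmented 9th (9th): C𝄪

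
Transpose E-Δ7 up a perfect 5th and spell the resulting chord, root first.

Transposed root: E → B (perfect 5th up). So we spell B minor-major seventh:
- root: B
- minor 3rd: D
- perfect 5th: F#
- major 7th: A#

B  D  F#  A#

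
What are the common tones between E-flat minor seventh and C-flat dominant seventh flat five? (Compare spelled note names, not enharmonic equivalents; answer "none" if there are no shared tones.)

E-flat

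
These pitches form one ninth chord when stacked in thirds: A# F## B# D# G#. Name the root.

G#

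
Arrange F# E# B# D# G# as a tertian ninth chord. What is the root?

Stacking in thirds gives E# – G# – B# – D# – F#, so E# is the root — E# minor seventh flat nine.

E#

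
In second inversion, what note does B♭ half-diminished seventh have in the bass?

F-flat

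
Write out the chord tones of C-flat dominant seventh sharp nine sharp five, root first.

C-flat dominant seventh sharp nine sharp five: dominant seventh sharp nine sharp five on C-flat.
- root: C-flat
- major 3rd: E-flat
- augmented 5th: G
- minor 7th: B-double-flat
- augmented 9th: D

C-flat, E-flat, G, B-double-flat, D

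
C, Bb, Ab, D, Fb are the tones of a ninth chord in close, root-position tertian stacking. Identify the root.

Bb

Arranged so that each adjacent pair is a third by letter name: Bb – D – Fb – Ab – C.
The bottom of that stack, Bb, is the root (this is Bb dominant ninth flat five).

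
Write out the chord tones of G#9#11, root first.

G# – B# – D# – F# – A# – C##

Root G#, quality dominant ninth sharp eleven:
root → G#
3rd (major 3rd) → B#
5th (perfect 5th) → D#
7th (minor 7th) → F#
9th (major 9th) → A#
11th (augmented 11th) → C##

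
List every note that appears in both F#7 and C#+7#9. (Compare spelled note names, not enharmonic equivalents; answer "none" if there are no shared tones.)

F#7 = F#, A#, C#, E.
C#+7#9 = C#, E#, G##, B, D##.
Shared: C#.

C#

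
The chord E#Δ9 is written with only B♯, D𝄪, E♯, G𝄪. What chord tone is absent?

E#Δ9 = E♯, G𝄪, B♯, D𝄪, F𝄪. The voicing lacks the 9th (major 9th), F𝄪.

F𝄪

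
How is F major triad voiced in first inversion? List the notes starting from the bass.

A – C – F

In root position, F major triad is F–A–C.
First inversion puts the third (A) in the bass.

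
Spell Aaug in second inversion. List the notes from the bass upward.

Aaug = A–C♯–E♯; second inversion → fifth (E♯) lowest.

E♯ – A – C♯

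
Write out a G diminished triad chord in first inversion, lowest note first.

Bb, Db, G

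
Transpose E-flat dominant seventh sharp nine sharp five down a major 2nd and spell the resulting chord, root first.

Eb down a major 2nd → Db. New chord: Db dominant seventh sharp nine sharp five.
Root: Db
Major 3rd (3rd): F
Augmented 5th (5th): A
Minor 7th (7th): Cb
Augmented 9th (9th): E

Db, F, A, Cb, E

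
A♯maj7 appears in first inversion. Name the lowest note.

A♯maj7 = A#–C##–E#–G##. First inversion → third in the bass = C##.

C##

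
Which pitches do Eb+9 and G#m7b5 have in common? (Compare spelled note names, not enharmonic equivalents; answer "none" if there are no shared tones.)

B

Eb+9 = Eb, G, B, Db, F.
G#m7b5 = G#, B, D, F#.
Shared: B.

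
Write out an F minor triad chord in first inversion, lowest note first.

A-flat, C, F

In root position, F minor triad is F–A-flat–C.
First inversion puts the third (A-flat) in the bass.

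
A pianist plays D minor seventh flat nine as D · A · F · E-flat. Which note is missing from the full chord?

C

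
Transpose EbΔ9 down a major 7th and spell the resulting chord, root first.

Fb, Ab, Cb, Eb, Gb

A major 7th down from Eb is Fb, so the new chord is Fb major ninth.
Root: Fb
Major 3rd (3rd): Ab
Perfect 5th (5th): Cb
Major 7th (7th): Eb
Major 9th (9th): Gb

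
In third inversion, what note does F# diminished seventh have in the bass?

E-flat

F# diminished seventh = F-sharp–A–C–E-flat. Third inversion → seventh in the bass = E-flat.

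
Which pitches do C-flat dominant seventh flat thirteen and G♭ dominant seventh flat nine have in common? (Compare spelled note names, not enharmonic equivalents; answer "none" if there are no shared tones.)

G-flat, A-double-flat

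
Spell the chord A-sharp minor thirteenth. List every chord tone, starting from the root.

Root A#, quality minor thirteenth:
- root: A#
- minor 3rd: C#
- perfect 5th: E#
- minor 7th: G#
- major 9th: B#
- perfect 11th: D#
- major 13th: F##

A# C# E# G# B# D# F##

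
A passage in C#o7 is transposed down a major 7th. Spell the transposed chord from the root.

D F Ab Cb

A major 7th down from C# is D, so the new chord is D diminished seventh.
root → D
3rd (minor 3rd) → F
5th (diminished 5th) → Ab
7th (diminished 7th) → Cb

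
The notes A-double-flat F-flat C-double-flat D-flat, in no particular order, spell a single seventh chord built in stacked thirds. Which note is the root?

D-flat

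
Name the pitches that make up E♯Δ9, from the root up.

E#  G##  B#  D##  F##

Root E#, quality major ninth:
E# — root
G## — major 3rd
B# — perfect 5th
D## — major 7th
F## — major 9th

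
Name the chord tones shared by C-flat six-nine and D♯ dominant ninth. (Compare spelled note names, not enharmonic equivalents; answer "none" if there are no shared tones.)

C-flat six-nine = Cb, Eb, Gb, Ab, Db.
D♯ dominant ninth = D#, F##, A#, C#, E#.
Shared: none.

none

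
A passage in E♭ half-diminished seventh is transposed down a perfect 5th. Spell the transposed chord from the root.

A-flat, C-flat, E-double-flat, G-flat

E-flat down a perfect 5th → A-flat. New chord: A-flat half-diminished seventh.
root → A-flat
3rd (minor 3rd) → C-flat
5th (diminished 5th) → E-double-flat
7th (minor 7th) → G-flat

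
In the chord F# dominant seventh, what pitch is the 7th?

E

F# dominant seventh is built on F-sharp; its 7th is a minor 7th above the root.
A seventh above F uses the letter E, and the minor 7th above F-sharp is E.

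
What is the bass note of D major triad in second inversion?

D major triad in root position is D–F-sharp–A.
Second inversion places the fifth in the bass, which is A.

A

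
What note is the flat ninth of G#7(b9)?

A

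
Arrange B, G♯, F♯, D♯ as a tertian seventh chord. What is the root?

G♯

Arranged so that each adjacent pair is a third by letter name: G♯ – B – D♯ – F♯.
The bottom of that stack, G♯, is the root (this is G♯ minor seventh).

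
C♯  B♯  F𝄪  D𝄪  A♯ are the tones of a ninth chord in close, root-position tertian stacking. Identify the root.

Stacking in thirds gives B♯ – D𝄪 – F𝄪 – A♯ – C♯, so B♯ is the root — B♯ dominant seventh flat nine.

B♯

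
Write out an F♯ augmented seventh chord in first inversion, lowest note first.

A#, C##, E, F#

F♯ augmented seventh = F#–A#–C##–E; first inversion → third (A#) lowest.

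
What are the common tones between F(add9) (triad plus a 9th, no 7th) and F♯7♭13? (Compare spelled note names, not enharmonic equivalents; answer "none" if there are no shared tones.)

none

F(add9) = F, A, C, G.
F♯7♭13 = F#, A#, C#, E, D.
Shared: none.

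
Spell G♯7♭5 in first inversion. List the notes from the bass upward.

In root position, G♯7♭5 is G#–B#–D–F#.
First inversion puts the third (B#) in the bass.

B#, D, F#, G#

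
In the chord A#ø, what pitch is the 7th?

Root of A#ø = A#. The 7th is a minor 7th: A# up a minor 7th → G#.

G#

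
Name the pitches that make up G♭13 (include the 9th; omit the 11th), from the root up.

Gb, Bb, Db, Fb, Ab, Eb

Root Gb, quality dominant thirteenth:
Root: Gb
Major 3rd (3rd): Bb
Perfect 5th (5th): Db
Minor 7th (7th): Fb
Major 9th (9th): Ab
Major 13th (13th): Eb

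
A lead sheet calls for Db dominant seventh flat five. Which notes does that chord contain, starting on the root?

D-flat – F – A-double-flat – C-flat

Db dominant seventh flat five: dominant seventh flat five on D-flat.
D-flat — root
F — major 3rd
A-double-flat — diminished 5th
C-flat — minor 7th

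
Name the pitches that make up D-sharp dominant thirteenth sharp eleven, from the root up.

Root D#, quality dominant thirteenth sharp eleven:
root → D#
3rd (major 3rd) → F##
5th (perfect 5th) → A#
7th (minor 7th) → C#
9th (major 9th) → E#
11th (augmented 11th) → G##
13th (major 13th) → B#

D# F## A# C# E# G## B#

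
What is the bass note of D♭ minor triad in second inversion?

A♭

D♭ minor triad in root position is D♭–F♭–A♭.
Second inversion places the fifth in the bass, which is A♭.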